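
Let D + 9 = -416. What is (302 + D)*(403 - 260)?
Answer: -17589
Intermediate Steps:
D = -425 (D = -9 - 416 = -425)
(302 + D)*(403 - 260) = (302 - 425)*(403 - 260) = -123*143 = -17589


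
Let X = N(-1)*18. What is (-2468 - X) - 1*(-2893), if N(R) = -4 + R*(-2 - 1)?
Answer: 443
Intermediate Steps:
N(R) = -4 - 3*R (N(R) = -4 + R*(-3) = -4 - 3*R)
X = -18 (X = (-4 - 3*(-1))*18 = (-4 + 3)*18 = -1*18 = -18)
(-2468 - X) - 1*(-2893) = (-2468 - 1*(-18)) - 1*(-2893) = (-2468 + 18) + 2893 = -2450 + 2893 = 443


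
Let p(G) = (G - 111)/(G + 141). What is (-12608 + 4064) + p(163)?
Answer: -649331/76 ≈ -8543.8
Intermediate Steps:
p(G) = (-111 + G)/(141 + G)
(-12608 + 4064) + p(163) = (-12608 + 4064) + (-111 + 163)/(141 + 163) = -8544 + 52/304 = -8544 + (1/304)*52 = -8544 + 13/76 = -649331/76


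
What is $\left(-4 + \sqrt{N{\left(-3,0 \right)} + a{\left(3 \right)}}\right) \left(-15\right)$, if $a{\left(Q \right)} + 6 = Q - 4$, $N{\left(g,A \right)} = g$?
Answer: $60 - 15 i \sqrt{10} \approx 60.0 - 47.434 i$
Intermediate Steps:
$a{\left(Q \right)} = -10 + Q$ ($a{\left(Q \right)} = -6 + \left(Q - 4\right) = -6 + \left(-4 + Q\right) = -10 + Q$)
$\left(-4 + \sqrt{N{\left(-3,0 \right)} + a{\left(3 \right)}}\right) \left(-15\right) = \left(-4 + \sqrt{-3 + \left(-10 + 3\right)}\right) \left(-15\right) = \left(-4 + \sqrt{-3 - 7}\right) \left(-15\right) = \left(-4 + \sqrt{-10}\right) \left(-15\right) = \left(-4 + i \sqrt{10}\right) \left(-15\right) = 60 - 15 i \sqrt{10}$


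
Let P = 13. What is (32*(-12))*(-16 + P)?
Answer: 1152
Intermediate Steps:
(32*(-12))*(-16 + P) = (32*(-12))*(-16 + 13) = -384*(-3) = 1152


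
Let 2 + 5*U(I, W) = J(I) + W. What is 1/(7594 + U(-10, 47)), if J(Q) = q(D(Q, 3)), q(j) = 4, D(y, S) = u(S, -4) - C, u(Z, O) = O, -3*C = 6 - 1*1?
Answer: 5/38019 ≈ 0.00013151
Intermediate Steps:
C = -5/3 (C = -(6 - 1*1)/3 = -(6 - 1)/3 = -⅓*5 = -5/3 ≈ -1.6667)
D(y, S) = -7/3 (D(y, S) = -4 - 1*(-5/3) = -4 + 5/3 = -7/3)
J(Q) = 4
U(I, W) = ⅖ + W/5 (U(I, W) = -⅖ + (4 + W)/5 = -⅖ + (⅘ + W/5) = ⅖ + W/5)
1/(7594 + U(-10, 47)) = 1/(7594 + (⅖ + (⅕)*47)) = 1/(7594 + (⅖ + 47/5)) = 1/(7594 + 49/5) = 1/(38019/5) = 5/38019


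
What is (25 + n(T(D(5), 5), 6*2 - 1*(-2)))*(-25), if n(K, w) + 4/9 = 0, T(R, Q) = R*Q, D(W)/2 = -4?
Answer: -5525/9 ≈ -613.89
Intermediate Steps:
D(W) = -8 (D(W) = 2*(-4) = -8)
T(R, Q) = Q*R
n(K, w) = -4/9 (n(K, w) = -4/9 + 0 = -4/9)
(25 + n(T(D(5), 5), 6*2 - 1*(-2)))*(-25) = (25 - 4/9)*(-25) = (221/9)*(-25) = -5525/9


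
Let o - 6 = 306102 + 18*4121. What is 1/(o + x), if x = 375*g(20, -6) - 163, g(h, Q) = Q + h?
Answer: 1/385373 ≈ 2.5949e-6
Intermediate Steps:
o = 380286 (o = 6 + (306102 + 18*4121) = 6 + (306102 + 74178) = 6 + 380280 = 380286)
x = 5087 (x = 375*(-6 + 20) - 163 = 375*14 - 163 = 5250 - 163 = 5087)
1/(o + x) = 1/(380286 + 5087) = 1/385373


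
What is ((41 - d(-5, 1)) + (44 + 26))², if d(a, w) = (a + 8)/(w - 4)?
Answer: 12544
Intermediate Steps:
d(a, w) = (8 + a)/(-4 + w)
((41 - d(-5, 1)) + (44 + 26))² = ((41 - (8 - 5)/(-4 + 1)) + (44 + 26))² = ((41 - 3/(-3)) + 70)² = ((41 - (-1)*3/3) + 70)² = ((41 - 1*(-1)) + 70)² = ((41 + 1) + 70)² = (42 + 70)² = 112² = 12544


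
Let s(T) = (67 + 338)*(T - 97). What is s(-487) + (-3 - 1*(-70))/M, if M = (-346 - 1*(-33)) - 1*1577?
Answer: -447022867/1890 ≈ -2.3652e+5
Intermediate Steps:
s(T) = -39285 + 405*T (s(T) = 405*(-97 + T) = -39285 + 405*T)
M = -1890 (M = (-346 + 33) - 1577 = -313 - 1577 = -1890)
s(-487) + (-3 - 1*(-70))/M = (-39285 + 405*(-487)) + (-3 - 1*(-70))/(-1890) = (-39285 - 197235) - (-3 + 70)/1890 = -236520 - 1/1890*67 = -236520 - 67/1890 = -447022867/1890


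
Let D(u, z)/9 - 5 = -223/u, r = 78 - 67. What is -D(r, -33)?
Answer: 1512/11 ≈ 137.45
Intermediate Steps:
r = 11
D(u, z) = 45 - 2007/u (D(u, z) = 45 + 9*(-223/u) = 45 - 2007/u)
-D(r, -33) = -(45 - 2007/11) = -1*(-1512/11) = 1512/11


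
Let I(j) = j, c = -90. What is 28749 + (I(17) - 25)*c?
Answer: 29469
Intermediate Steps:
28749 + (I(17) - 25)*c = 28749 + (17 - 25)*(-90) = 28749 - 8*(-90) = 28749 + 720 = 29469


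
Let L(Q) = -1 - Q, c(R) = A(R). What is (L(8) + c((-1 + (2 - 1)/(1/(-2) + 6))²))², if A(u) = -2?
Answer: 121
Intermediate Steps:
c(R) = -2
(L(8) + c((-1 + (2 - 1)/(1/(-2) + 6))²))² = ((-1 - 1*8) - 2)² = ((-1 - 8) - 2)² = (-9 - 2)² = (-11)² = 121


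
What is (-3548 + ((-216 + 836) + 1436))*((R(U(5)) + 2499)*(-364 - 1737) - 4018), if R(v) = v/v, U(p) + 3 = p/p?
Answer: 7842724856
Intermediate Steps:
U(p) = -2 (U(p) = -3 + p/p = -3 + 1 = -2)
R(v) = 1
(-3548 + ((-216 + 836) + 1436))*((R(U(5)) + 2499)*(-364 - 1737) - 4018) = (-3548 + ((-216 + 836) + 1436))*((1 + 2499)*(-364 - 1737) - 4018) = (-3548 + (620 + 1436))*(2500*(-2101) - 4018) = (-3548 + 2056)*(-5252500 - 4018) = -1492*(-5256518) = 7842724856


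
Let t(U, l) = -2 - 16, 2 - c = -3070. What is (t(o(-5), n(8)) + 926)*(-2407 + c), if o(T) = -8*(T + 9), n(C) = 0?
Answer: 603820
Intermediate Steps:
c = 3072 (c = 2 - 1*(-3070) = 2 + 3070 = 3072)
o(T) = -72 - 8*T (o(T) = -8*(9 + T) = -72 - 8*T)
t(U, l) = -18
(t(o(-5), n(8)) + 926)*(-2407 + c) = (-18 + 926)*(-2407 + 3072) = 908*665 = 603820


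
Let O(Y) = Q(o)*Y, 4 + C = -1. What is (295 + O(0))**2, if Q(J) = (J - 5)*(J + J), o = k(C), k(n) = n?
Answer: 87025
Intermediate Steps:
C = -5 (C = -4 - 1 = -5)
o = -5
Q(J) = 2*J*(-5 + J) (Q(J) = (-5 + J)*(2*J) = 2*J*(-5 + J))
O(Y) = 100*Y (O(Y) = (2*(-5)*(-5 - 5))*Y = (2*(-5)*(-10))*Y = 100*Y)
(295 + O(0))**2 = (295 + 100*0)**2 = (295 + 0)**2 = 295**2 = 87025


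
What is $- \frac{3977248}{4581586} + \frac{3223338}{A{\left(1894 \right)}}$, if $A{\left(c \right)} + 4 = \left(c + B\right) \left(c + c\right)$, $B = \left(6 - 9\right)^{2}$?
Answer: $- \frac{3475557647203}{8256659394040} \approx -0.42094$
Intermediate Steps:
$B = 9$ ($B = \left(-3\right)^{2} = 9$)
$A{\left(c \right)} = -4 + 2 c \left(9 + c\right)$ ($A{\left(c \right)} = -4 + \left(c + 9\right) \left(c + c\right) = -4 + \left(9 + c\right) 2 c = -4 + 2 c \left(9 + c\right)$)
$- \frac{3977248}{4581586} + \frac{3223338}{A{\left(1894 \right)}} = - \frac{3977248}{4581586} + \frac{3223338}{-4 + 2 \cdot 1894^{2} + 18 \cdot 1894} = \left(-3977248\right) \frac{1}{4581586} + \frac{3223338}{-4 + 2 \cdot 3587236 + 34092} = - \frac{1988624}{2290793} + \frac{3223338}{-4 + 7174472 + 34092} = - \frac{1988624}{2290793} + \frac{3223338}{7208560} = - \frac{1988624}{2290793} + 3223338 \cdot \frac{1}{7208560} = - \frac{1988624}{2290793} + \frac{1611669}{3604280} = - \frac{3475557647203}{8256659394040}$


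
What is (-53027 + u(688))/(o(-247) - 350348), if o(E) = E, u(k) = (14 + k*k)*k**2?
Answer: -6401746175/10017 ≈ -6.3909e+5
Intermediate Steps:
u(k) = k**2*(14 + k**2) (u(k) = (14 + k**2)*k**2 = k**2*(14 + k**2))
(-53027 + u(688))/(o(-247) - 350348) = (-53027 + 688**2*(14 + 688**2))/(-247 - 350348) = (-53027 + 473344*(14 + 473344))/(-350595) = (-53027 + 473344*473358)*(-1/350595) = (-53027 + 224061169152)*(-1/350595) = 224061116125*(-1/350595) = -6401746175/10017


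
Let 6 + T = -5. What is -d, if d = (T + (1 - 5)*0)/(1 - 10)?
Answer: -11/9 ≈ -1.2222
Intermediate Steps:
T = -11 (T = -6 - 5 = -11)
d = 11/9 (d = (-11 + (1 - 5)*0)/(1 - 10) = (-11 - 4*0)/(-9) = (-11 + 0)*(-1/9) = -11*(-1/9) = 11/9 ≈ 1.2222)
-d = -1*11/9 = -11/9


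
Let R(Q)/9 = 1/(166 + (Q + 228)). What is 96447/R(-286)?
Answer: 1157364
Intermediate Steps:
R(Q) = 9/(394 + Q) (R(Q) = 9/(166 + (Q + 228)) = 9/(166 + (228 + Q)) = 9/(394 + Q))
96447/R(-286) = 96447/((9/(394 - 286))) = 96447/((9/108)) = 96447/((9*(1/108))) = 96447/(1/12) = 96447*12 = 1157364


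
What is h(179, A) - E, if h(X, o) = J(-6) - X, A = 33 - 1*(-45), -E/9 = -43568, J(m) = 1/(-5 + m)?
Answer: -4315202/11 ≈ -3.9229e+5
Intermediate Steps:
E = 392112 (E = -9*(-43568) = 392112)
A = 78 (A = 33 + 45 = 78)
h(X, o) = -1/11 - X (h(X, o) = 1/(-5 - 6) - X = 1/(-11) - X = -1/11 - X)
h(179, A) - E = (-1/11 - 1*179) - 1*392112 = (-1/11 - 179) - 392112 = -1970/11 - 392112 = -4315202/11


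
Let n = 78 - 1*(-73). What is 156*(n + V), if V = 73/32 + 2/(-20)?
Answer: 955851/40 ≈ 23896.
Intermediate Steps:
n = 151 (n = 78 + 73 = 151)
V = 349/160 (V = 73*(1/32) + 2*(-1/20) = 73/32 - 1/10 = 349/160 ≈ 2.1813)
156*(n + V) = 156*(151 + 349/160) = 156*(24509/160) = 955851/40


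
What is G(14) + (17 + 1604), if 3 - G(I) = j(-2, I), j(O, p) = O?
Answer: 1626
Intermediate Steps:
G(I) = 5 (G(I) = 3 - 1*(-2) = 3 + 2 = 5)
G(14) + (17 + 1604) = 5 + (17 + 1604) = 5 + 1621 = 1626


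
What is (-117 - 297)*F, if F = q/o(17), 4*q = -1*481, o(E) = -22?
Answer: -99567/44 ≈ -2262.9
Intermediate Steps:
q = -481/4 (q = (-1*481)/4 = (1/4)*(-481) = -481/4 ≈ -120.25)
F = 481/88 (F = -481/4/(-22) = -481/4*(-1/22) = 481/88 ≈ 5.4659)
(-117 - 297)*F = (-117 - 297)*(481/88) = -414*481/88 = -99567/44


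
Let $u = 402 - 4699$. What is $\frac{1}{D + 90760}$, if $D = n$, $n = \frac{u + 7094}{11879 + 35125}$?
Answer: $\frac{47004}{4266085837} \approx 1.1018 \cdot 10^{-5}$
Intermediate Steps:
$u = -4297$ ($u = 402 - 4699 = -4297$)
$n = \frac{2797}{47004}$ ($n = \frac{-4297 + 7094}{11879 + 35125} = \frac{2797}{47004} \approx 0.059506$)
$D = \frac{2797}{47004} \approx 0.059506$
$\frac{1}{D + 90760} = \frac{1}{\frac{2797}{47004} + 90760} = \frac{1}{\frac{4266085837}{47004}} = \frac{47004}{4266085837}$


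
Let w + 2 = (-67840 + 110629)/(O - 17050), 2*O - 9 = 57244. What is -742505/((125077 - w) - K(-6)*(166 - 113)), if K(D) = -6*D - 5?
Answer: -3438243653/571565626 ≈ -6.0155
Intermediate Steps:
O = 57253/2 (O = 9/2 + (½)*57244 = 9/2 + 28622 = 57253/2 ≈ 28627.)
K(D) = -5 - 6*D
w = 39272/23153 (w = -2 + (-67840 + 110629)/(57253/2 - 17050) = -2 + 42789/(23153/2) = -2 + 42789*(2/23153) = -2 + 85578/23153 = 39272/23153 ≈ 1.6962)
-742505/((125077 - w) - K(-6)*(166 - 113)) = -742505/((125077 - 1*39272/23153) - (-5 - 6*(-6))*(166 - 113)) = -742505/((125077 - 39272/23153) - (-5 + 36)*53) = -742505/(2895868509/23153 - 31*53) = -742505/(2895868509/23153 - 1*1643) = -742505/(2895868509/23153 - 1643) = -742505/2857828130/23153 = -742505*23153/2857828130 = -3438243653/571565626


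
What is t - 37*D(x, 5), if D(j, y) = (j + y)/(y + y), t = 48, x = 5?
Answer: 11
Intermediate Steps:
D(j, y) = (j + y)/(2*y) (D(j, y) = (j + y)/((2*y)) = (j + y)*(1/(2*y)) = (j + y)/(2*y))
t - 37*D(x, 5) = 48 - 37*(5 + 5)/(2*5) = 48 - 37*10/(2*5) = 48 - 37*1 = 48 - 37 = 11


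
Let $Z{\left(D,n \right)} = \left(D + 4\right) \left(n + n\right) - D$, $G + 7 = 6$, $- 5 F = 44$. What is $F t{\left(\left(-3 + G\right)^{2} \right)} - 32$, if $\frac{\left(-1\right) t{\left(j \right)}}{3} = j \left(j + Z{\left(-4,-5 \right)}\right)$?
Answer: $8416$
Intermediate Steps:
$F = - \frac{44}{5}$ ($F = \left(- \frac{1}{5}\right) 44 = - \frac{44}{5} \approx -8.8$)
$G = -1$ ($G = -7 + 6 = -1$)
$Z{\left(D,n \right)} = - D + 2 n \left(4 + D\right)$ ($Z{\left(D,n \right)} = \left(4 + D\right) 2 n - D = 2 n \left(4 + D\right) - D = - D + 2 n \left(4 + D\right)$)
$t{\left(j \right)} = - 3 j \left(4 + j\right)$ ($t{\left(j \right)} = - 3 j \left(j + \left(\left(-1\right) \left(-4\right) + 8 \left(-5\right) + 2 \left(-4\right) \left(-5\right)\right)\right) = - 3 j \left(j + \left(4 - 40 + 40\right)\right) = - 3 j \left(j + 4\right) = - 3 j \left(4 + j\right)$)
$F t{\left(\left(-3 + G\right)^{2} \right)} - 32 = - \frac{44 \left(- 3 \left(-3 - 1\right)^{2} \left(4 + \left(-3 - 1\right)^{2}\right)\right)}{5} - 32 = - \frac{44 \left(- 3 \left(-4\right)^{2} \left(4 + \left(-4\right)^{2}\right)\right)}{5} - 32 = - \frac{44 \left(\left(-3\right) 16 \left(4 + 16\right)\right)}{5} - 32 = - \frac{44 \left(\left(-3\right) 16 \cdot 20\right)}{5} - 32 = \left(- \frac{44}{5}\right) \left(-960\right) - 32 = 8448 - 32 = 8416$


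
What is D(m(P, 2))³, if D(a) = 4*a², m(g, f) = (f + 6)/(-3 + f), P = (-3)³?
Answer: 16777216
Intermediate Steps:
P = -27
m(g, f) = (6 + f)/(-3 + f)
D(m(P, 2))³ = (4*((6 + 2)/(-3 + 2))²)³ = (4*(8/(-1))²)³ = (4*(-1*8)²)³ = (4*(-8)²)³ = (4*64)³ = 256³ = 16777216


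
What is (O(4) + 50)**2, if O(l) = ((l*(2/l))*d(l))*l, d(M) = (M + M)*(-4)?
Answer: 42436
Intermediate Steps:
d(M) = -8*M (d(M) = (2*M)*(-4) = -8*M)
O(l) = -16*l**2 (O(l) = ((l*(2/l))*(-8*l))*l = (2*(-8*l))*l = (-16*l)*l = -16*l**2)
(O(4) + 50)**2 = (-16*4**2 + 50)**2 = (-16*16 + 50)**2 = (-256 + 50)**2 = (-206)**2 = 42436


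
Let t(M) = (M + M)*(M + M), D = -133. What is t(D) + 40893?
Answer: 111649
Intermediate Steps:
t(M) = 4*M² (t(M) = (2*M)*(2*M) = 4*M²)
t(D) + 40893 = 4*(-133)² + 40893 = 4*17689 + 40893 = 70756 + 40893 = 111649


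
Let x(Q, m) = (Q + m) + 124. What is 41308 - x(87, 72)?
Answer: 41025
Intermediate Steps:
x(Q, m) = 124 + Q + m
41308 - x(87, 72) = 41308 - (124 + 87 + 72) = 41308 - 1*283 = 41308 - 283 = 41025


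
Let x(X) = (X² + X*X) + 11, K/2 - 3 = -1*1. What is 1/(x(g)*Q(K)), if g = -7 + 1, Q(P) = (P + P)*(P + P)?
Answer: 1/5312 ≈ 0.00018825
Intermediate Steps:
K = 4 (K = 6 + 2*(-1*1) = 6 + 2*(-1) = 6 - 2 = 4)
Q(P) = 4*P² (Q(P) = (2*P)*(2*P) = 4*P²)
g = -6
x(X) = 11 + 2*X² (x(X) = (X² + X²) + 11 = 2*X² + 11 = 11 + 2*X²)
1/(x(g)*Q(K)) = 1/((11 + 2*(-6)²)*(4*4²)) = 1/((11 + 2*36)*(4*16)) = 1/((11 + 72)*64) = 1/(83*64) = 1/5312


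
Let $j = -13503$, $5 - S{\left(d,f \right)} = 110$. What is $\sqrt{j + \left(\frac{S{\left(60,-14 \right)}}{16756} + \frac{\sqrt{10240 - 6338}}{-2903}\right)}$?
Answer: $\frac{\sqrt{-7987396670400336273 - 203764136252 \sqrt{3902}}}{24321334} \approx 116.2 i$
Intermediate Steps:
$S{\left(d,f \right)} = -105$ ($S{\left(d,f \right)} = 5 - 110 = -105$)
$\sqrt{j + \left(\frac{S{\left(60,-14 \right)}}{16756} + \frac{\sqrt{10240 - 6338}}{-2903}\right)} = \sqrt{-13503 + \left(- \frac{105}{16756} + \frac{\sqrt{10240 - 6338}}{-2903}\right)} = \sqrt{-13503 + \left(\left(-105\right) \frac{1}{16756} + \sqrt{3902} \left(- \frac{1}{2903}\right)\right)} = \sqrt{-13503 - \left(\frac{105}{16756} + \frac{\sqrt{3902}}{2903}\right)} = \sqrt{- \frac{226256373}{16756} - \frac{\sqrt{3902}}{2903}}$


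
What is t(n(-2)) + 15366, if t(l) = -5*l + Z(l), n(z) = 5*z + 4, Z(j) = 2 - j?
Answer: 15404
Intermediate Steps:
n(z) = 4 + 5*z
t(l) = 2 - 6*l (t(l) = -5*l + (2 - l) = 2 - 6*l)
t(n(-2)) + 15366 = (2 - 6*(4 + 5*(-2))) + 15366 = (2 - 6*(4 - 10)) + 15366 = (2 - 6*(-6)) + 15366 = (2 + 36) + 15366 = 38 + 15366 = 15404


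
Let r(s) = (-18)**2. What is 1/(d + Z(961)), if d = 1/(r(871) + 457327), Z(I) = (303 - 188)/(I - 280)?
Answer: 311660331/52630546 ≈ 5.9217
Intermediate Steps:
r(s) = 324
Z(I) = 115/(-280 + I)
d = 1/457651 (d = 1/(324 + 457327) = 1/457651 ≈ 2.1851e-6)
1/(d + Z(961)) = 1/(1/457651 + 115/(-280 + 961)) = 1/(1/457651 + 115/681) = 1/(52630546/311660331) = 311660331/52630546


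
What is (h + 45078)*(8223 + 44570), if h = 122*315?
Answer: 4408637844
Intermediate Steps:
h = 38430
(h + 45078)*(8223 + 44570) = (38430 + 45078)*(8223 + 44570) = 83508*52793 = 4408637844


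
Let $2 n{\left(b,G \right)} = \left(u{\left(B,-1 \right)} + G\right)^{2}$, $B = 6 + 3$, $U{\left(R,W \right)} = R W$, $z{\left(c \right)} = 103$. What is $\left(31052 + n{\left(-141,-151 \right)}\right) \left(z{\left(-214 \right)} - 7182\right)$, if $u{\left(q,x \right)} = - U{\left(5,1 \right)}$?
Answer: $-305954380$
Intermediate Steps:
$B = 9$
$u{\left(q,x \right)} = -5$ ($u{\left(q,x \right)} = - 5 \cdot 1 = \left(-1\right) 5 = -5$)
$n{\left(b,G \right)} = \frac{\left(-5 + G\right)^{2}}{2}$
$\left(31052 + n{\left(-141,-151 \right)}\right) \left(z{\left(-214 \right)} - 7182\right) = \left(31052 + \frac{\left(-5 - 151\right)^{2}}{2}\right) \left(103 - 7182\right) = \left(31052 + \frac{\left(-156\right)^{2}}{2}\right) \left(103 - 7182\right) = \left(31052 + \frac{1}{2} \cdot 24336\right) \left(-7079\right) = \left(31052 + 12168\right) \left(-7079\right) = 43220 \left(-7079\right) = -305954380$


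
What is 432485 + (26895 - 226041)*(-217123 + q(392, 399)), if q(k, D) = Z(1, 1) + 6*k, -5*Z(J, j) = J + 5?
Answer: 213857285131/5 ≈ 4.2771e+10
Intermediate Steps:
Z(J, j) = -1 - J/5 (Z(J, j) = -(J + 5)/5 = -(5 + J)/5 = -1 - J/5)
q(k, D) = -6/5 + 6*k (q(k, D) = (-1 - ⅕*1) + 6*k = (-1 - ⅕) + 6*k = -6/5 + 6*k)
432485 + (26895 - 226041)*(-217123 + q(392, 399)) = 432485 + (26895 - 226041)*(-217123 + (-6/5 + 6*392)) = 432485 - 199146*(-217123 + (-6/5 + 2352)) = 432485 - 199146*(-217123 + 11754/5) = 432485 - 199146*(-1073861/5) = 432485 + 213855122706/5 = 213857285131/5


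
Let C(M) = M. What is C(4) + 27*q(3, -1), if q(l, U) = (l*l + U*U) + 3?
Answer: 355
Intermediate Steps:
q(l, U) = 3 + U**2 + l**2 (q(l, U) = (l**2 + U**2) + 3 = (U**2 + l**2) + 3 = 3 + U**2 + l**2)
C(4) + 27*q(3, -1) = 4 + 27*(3 + (-1)**2 + 3**2) = 4 + 27*(3 + 1 + 9) = 4 + 27*13 = 4 + 351 = 355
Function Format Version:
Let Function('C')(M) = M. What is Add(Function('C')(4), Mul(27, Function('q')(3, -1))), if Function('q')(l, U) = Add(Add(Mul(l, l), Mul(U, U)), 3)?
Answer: 355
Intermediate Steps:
Function('q')(l, U) = Add(3, Pow(U, 2), Pow(l, 2)) (Function('q')(l, U) = Add(Add(Pow(l, 2), Pow(U, 2)), 3) = Add(Add(Pow(U, 2), Pow(l, 2)), 3) = Add(3, Pow(U, 2), Pow(l, 2)))
Add(Function('C')(4), Mul(27, Function('q')(3, -1))) = Add(4, Mul(27, Add(3, Pow(-1, 2), Pow(3, 2)))) = Add(4, Mul(27, Add(3, 1, 9))) = Add(4, Mul(27, 13)) = Add(4, 351) = 355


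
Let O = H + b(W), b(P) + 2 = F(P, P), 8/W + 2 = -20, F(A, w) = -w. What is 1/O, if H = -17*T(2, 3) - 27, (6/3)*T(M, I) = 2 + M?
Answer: -11/689 ≈ -0.015965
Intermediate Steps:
W = -4/11 (W = 8/(-2 - 20) = 8/(-22) = 8*(-1/22) = -4/11 ≈ -0.36364)
b(P) = -2 - P
T(M, I) = 1 + M/2 (T(M, I) = (2 + M)/2 = 1 + M/2)
H = -61 (H = -17*(1 + (½)*2) - 27 = -17*(1 + 1) - 27 = -17*2 - 27 = -34 - 27 = -61)
O = -689/11 (O = -61 + (-2 - 1*(-4/11)) = -61 + (-2 + 4/11) = -61 - 18/11 = -689/11 ≈ -62.636)
1/O = 1/(-689/11) = -11/689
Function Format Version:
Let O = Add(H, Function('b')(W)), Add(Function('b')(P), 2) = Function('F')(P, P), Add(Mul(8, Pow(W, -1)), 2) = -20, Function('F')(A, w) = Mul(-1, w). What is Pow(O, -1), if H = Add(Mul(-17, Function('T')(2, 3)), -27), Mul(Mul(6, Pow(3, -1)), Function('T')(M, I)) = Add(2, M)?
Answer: Rational(-11, 689) ≈ -0.015965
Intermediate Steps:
W = Rational(-4, 11) (W = Mul(8, Pow(Add(-2, -20), -1)) = Mul(8, Pow(-22, -1)) = Mul(8, Rational(-1, 22)) = Rational(-4, 11) ≈ -0.36364)
Function('b')(P) = Add(-2, Mul(-1, P))
Function('T')(M, I) = Add(1, Mul(Rational(1, 2), M)) (Function('T')(M, I) = Mul(Rational(1, 2), Add(2, M)) = Add(1, Mul(Rational(1, 2), M)))
H = -61 (H = Add(Mul(-17, Add(1, Mul(Rational(1, 2), 2))), -27) = Add(Mul(-17, Add(1, 1)), -27) = Add(Mul(-17, 2), -27) = Add(-34, -27) = -61)
O = Rational(-689, 11) (O = Add(-61, Add(-2, Mul(-1, Rational(-4, 11)))) = Add(-61, Add(-2, Rational(4, 11))) = Add(-61, Rational(-18, 11)) = Rational(-689, 11) ≈ -62.636)
Pow(O, -1) = Pow(Rational(-689, 11), -1) = Rational(-11, 689)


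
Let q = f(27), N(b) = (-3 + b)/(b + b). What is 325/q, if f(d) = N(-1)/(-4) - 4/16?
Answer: -1300/3 ≈ -433.33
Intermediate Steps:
N(b) = (-3 + b)/(2*b) (N(b) = (-3 + b)/((2*b)) = (-3 + b)*(1/(2*b)) = (-3 + b)/(2*b))
f(d) = -3/4 (f(d) = ((1/2)*(-3 - 1)/(-1))/(-4) - 4/16 = ((1/2)*(-1)*(-4))*(-1/4) - 4*1/16 = 2*(-1/4) - 1/4 = -1/2 - 1/4 = -3/4)
q = -3/4 ≈ -0.75000
325/q = 325/(-3/4) = 325*(-4/3) = -1300/3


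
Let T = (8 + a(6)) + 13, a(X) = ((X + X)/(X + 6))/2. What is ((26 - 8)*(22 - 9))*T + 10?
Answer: 5041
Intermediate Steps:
a(X) = X/(6 + X) (a(X) = ((2*X)/(6 + X))*(½) = (2*X/(6 + X))*(½) = X/(6 + X))
T = 43/2 (T = (8 + 6/(6 + 6)) + 13 = (8 + 6/12) + 13 = (8 + 6*(1/12)) + 13 = (8 + ½) + 13 = 17/2 + 13 = 43/2 ≈ 21.500)
((26 - 8)*(22 - 9))*T + 10 = ((26 - 8)*(22 - 9))*(43/2) + 10 = (18*13)*(43/2) + 10 = 234*(43/2) + 10 = 5031 + 10 = 5041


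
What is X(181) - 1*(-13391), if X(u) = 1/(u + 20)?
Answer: 2691592/201 ≈ 13391.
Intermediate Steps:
X(u) = 1/(20 + u)
X(181) - 1*(-13391) = 1/(20 + 181) - 1*(-13391) = 1/201 + 13391 = 2691592/201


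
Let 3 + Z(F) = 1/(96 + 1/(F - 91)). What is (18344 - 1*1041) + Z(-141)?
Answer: 385288532/22271 ≈ 17300.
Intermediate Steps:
Z(F) = -3 + 1/(96 + 1/(-91 + F)) (Z(F) = -3 + 1/(96 + 1/(F - 91)) = -3 + 1/(96 + 1/(-91 + F)))
(18344 - 1*1041) + Z(-141) = (18344 - 1*1041) + (26114 - 287*(-141))/(-8735 + 96*(-141)) = (18344 - 1041) + (26114 + 40467)/(-8735 - 13536) = 17303 + 66581/(-22271) = 17303 - 1/22271*66581 = 17303 - 66581/22271 = 385288532/22271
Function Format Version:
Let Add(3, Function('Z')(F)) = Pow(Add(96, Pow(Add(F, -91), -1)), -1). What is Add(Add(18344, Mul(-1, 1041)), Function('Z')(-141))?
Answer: Rational(385288532, 22271) ≈ 17300.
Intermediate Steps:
Function('Z')(F) = Add(-3, Pow(Add(96, Pow(Add(-91, F), -1)), -1)) (Function('Z')(F) = Add(-3, Pow(Add(96, Pow(Add(F, -91), -1)), -1)) = Add(-3, Pow(Add(96, Pow(Add(-91, F), -1)), -1)))
Add(Add(18344, Mul(-1, 1041)), Function('Z')(-141)) = Add(Add(18344, Mul(-1, 1041)), Mul(Pow(Add(-8735, Mul(96, -141)), -1), Add(26114, Mul(-287, -141)))) = Add(Add(18344, -1041), Mul(Pow(Add(-8735, -13536), -1), Add(26114, 40467))) = Add(17303, Mul(Pow(-22271, -1), 66581)) = Add(17303, Mul(Rational(-1, 22271), 66581)) = Add(17303, Rational(-66581, 22271)) = Rational(385288532, 22271)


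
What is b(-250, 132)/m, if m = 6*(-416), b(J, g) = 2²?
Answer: -1/624 ≈ -0.0016026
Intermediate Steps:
b(J, g) = 4
m = -2496
b(-250, 132)/m = 4/(-2496) = 4*(-1/2496) = -1/624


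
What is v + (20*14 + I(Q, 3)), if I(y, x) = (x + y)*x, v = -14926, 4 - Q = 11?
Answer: -14658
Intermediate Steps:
Q = -7 (Q = 4 - 1*11 = 4 - 11 = -7)
I(y, x) = x*(x + y)
v + (20*14 + I(Q, 3)) = -14926 + (20*14 + 3*(3 - 7)) = -14926 + (280 + 3*(-4)) = -14926 + (280 - 12) = -14926 + 268 = -14658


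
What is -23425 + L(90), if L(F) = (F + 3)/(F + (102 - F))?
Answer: -796419/34 ≈ -23424.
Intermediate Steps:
L(F) = 1/34 + F/102 (L(F) = (3 + F)/102 = (3 + F)*(1/102) = 1/34 + F/102)
-23425 + L(90) = -23425 + (1/34 + (1/102)*90) = -23425 + (1/34 + 15/17) = -23425 + 31/34 = -796419/34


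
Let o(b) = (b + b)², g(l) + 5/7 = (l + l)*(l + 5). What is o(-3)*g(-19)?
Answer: 133884/7 ≈ 19126.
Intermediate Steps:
g(l) = -5/7 + 2*l*(5 + l) (g(l) = -5/7 + (l + l)*(l + 5) = -5/7 + (2*l)*(5 + l) = -5/7 + 2*l*(5 + l))
o(b) = 4*b² (o(b) = (2*b)² = 4*b²)
o(-3)*g(-19) = (4*(-3)²)*(-5/7 + 2*(-19)² + 10*(-19)) = (4*9)*(-5/7 + 2*361 - 190) = 36*(-5/7 + 722 - 190) = 36*(3719/7) = 133884/7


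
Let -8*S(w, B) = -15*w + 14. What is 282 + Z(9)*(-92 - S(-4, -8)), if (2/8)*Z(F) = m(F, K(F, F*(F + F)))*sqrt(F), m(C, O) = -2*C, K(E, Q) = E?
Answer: 18156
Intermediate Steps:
S(w, B) = -7/4 + 15*w/8 (S(w, B) = -(-15*w + 14)/8 = -(14 - 15*w)/8 = -7/4 + 15*w/8)
Z(F) = -8*F**(3/2) (Z(F) = 4*((-2*F)*sqrt(F)) = 4*(-2*F**(3/2)) = -8*F**(3/2))
282 + Z(9)*(-92 - S(-4, -8)) = 282 + (-8*9**(3/2))*(-92 - (-7/4 + (15/8)*(-4))) = 282 + (-8*27)*(-92 - (-7/4 - 15/2)) = 282 - 216*(-92 - 1*(-37/4)) = 282 - 216*(-92 + 37/4) = 282 - 216*(-331/4) = 282 + 17874 = 18156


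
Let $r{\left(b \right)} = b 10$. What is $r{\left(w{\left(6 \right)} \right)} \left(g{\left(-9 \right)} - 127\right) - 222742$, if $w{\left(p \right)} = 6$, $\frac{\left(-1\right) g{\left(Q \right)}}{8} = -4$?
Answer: $-228442$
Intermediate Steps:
$g{\left(Q \right)} = 32$ ($g{\left(Q \right)} = \left(-8\right) \left(-4\right) = 32$)
$r{\left(b \right)} = 10 b$
$r{\left(w{\left(6 \right)} \right)} \left(g{\left(-9 \right)} - 127\right) - 222742 = 10 \cdot 6 \left(32 - 127\right) - 222742 = 60 \left(-95\right) - 222742 = -5700 - 222742 = -228442$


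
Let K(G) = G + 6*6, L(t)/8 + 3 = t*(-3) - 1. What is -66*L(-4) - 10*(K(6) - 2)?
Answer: -4624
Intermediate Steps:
L(t) = -32 - 24*t (L(t) = -24 + 8*(t*(-3) - 1) = -24 + 8*(-3*t - 1) = -24 + 8*(-1 - 3*t) = -24 + (-8 - 24*t) = -32 - 24*t)
K(G) = 36 + G (K(G) = G + 36 = 36 + G)
-66*L(-4) - 10*(K(6) - 2) = -66*(-32 - 24*(-4)) - 10*((36 + 6) - 2) = -66*(-32 + 96) - 10*(42 - 2) = -66*64 - 10*40 = -4224 - 1*400 = -4224 - 400 = -4624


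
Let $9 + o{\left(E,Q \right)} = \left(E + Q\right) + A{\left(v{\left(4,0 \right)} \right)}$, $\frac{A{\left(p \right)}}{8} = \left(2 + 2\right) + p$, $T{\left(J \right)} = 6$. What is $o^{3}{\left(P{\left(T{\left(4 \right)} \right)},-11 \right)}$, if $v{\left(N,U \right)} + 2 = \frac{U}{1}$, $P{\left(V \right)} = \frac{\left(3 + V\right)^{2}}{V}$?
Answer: $\frac{6859}{8} \approx 857.38$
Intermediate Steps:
$P{\left(V \right)} = \frac{\left(3 + V\right)^{2}}{V}$
$v{\left(N,U \right)} = -2 + U$ ($v{\left(N,U \right)} = -2 + \frac{U}{1} = -2 + U 1 = -2 + U$)
$A{\left(p \right)} = 32 + 8 p$ ($A{\left(p \right)} = 8 \left(\left(2 + 2\right) + p\right) = 8 \left(4 + p\right) = 32 + 8 p$)
$o{\left(E,Q \right)} = 7 + E + Q$ ($o{\left(E,Q \right)} = -9 + \left(\left(E + Q\right) + \left(32 + 8 \left(-2 + 0\right)\right)\right) = -9 + \left(\left(E + Q\right) + \left(32 + 8 \left(-2\right)\right)\right) = -9 + \left(\left(E + Q\right) + \left(32 - 16\right)\right) = -9 + \left(\left(E + Q\right) + 16\right) = -9 + \left(16 + E + Q\right) = 7 + E + Q$)
$o^{3}{\left(P{\left(T{\left(4 \right)} \right)},-11 \right)} = \left(7 + \frac{\left(3 + 6\right)^{2}}{6} - 11\right)^{3} = \left(7 + \frac{9^{2}}{6} - 11\right)^{3} = \left(7 + \frac{1}{6} \cdot 81 - 11\right)^{3} = \left(7 + \frac{27}{2} - 11\right)^{3} = \left(\frac{19}{2}\right)^{3} = \frac{6859}{8}$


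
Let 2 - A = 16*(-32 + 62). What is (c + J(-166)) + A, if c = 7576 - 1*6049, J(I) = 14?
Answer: 1063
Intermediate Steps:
A = -478 (A = 2 - 16*(-32 + 62) = 2 - 16*30 = 2 - 1*480 = 2 - 480 = -478)
c = 1527 (c = 7576 - 6049 = 1527)
(c + J(-166)) + A = (1527 + 14) - 478 = 1541 - 478 = 1063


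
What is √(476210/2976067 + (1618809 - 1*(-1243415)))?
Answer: √25350647224241005606/2976067 ≈ 1691.8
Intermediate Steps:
√(476210/2976067 + (1618809 - 1*(-1243415))) = √(476210*(1/2976067) + (1618809 + 1243415)) = √(476210/2976067 + 2862224) = √(8518170869218/2976067) = √25350647224241005606/2976067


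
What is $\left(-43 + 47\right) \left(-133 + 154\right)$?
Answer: $84$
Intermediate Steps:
$\left(-43 + 47\right) \left(-133 + 154\right) = 4 \cdot 21 = 84$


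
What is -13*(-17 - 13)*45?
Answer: 17550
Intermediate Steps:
-13*(-17 - 13)*45 = -13*(-30)*45 = 390*45 = 17550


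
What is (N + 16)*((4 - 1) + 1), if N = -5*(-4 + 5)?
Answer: 44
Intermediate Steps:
N = -5 (N = -5*1 = -5)
(N + 16)*((4 - 1) + 1) = (-5 + 16)*((4 - 1) + 1) = 11*(3 + 1) = 11*4 = 44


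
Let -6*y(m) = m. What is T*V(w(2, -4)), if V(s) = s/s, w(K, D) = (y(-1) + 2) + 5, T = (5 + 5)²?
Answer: 100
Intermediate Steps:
y(m) = -m/6
T = 100 (T = 10² = 100)
w(K, D) = 43/6 (w(K, D) = (-⅙*(-1) + 2) + 5 = (⅙ + 2) + 5 = 13/6 + 5 = 43/6)
V(s) = 1
T*V(w(2, -4)) = 100*1 = 100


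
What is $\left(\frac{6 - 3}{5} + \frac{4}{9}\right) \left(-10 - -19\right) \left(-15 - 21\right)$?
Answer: $- \frac{1692}{5} \approx -338.4$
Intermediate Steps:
$\left(\frac{6 - 3}{5} + \frac{4}{9}\right) \left(-10 - -19\right) \left(-15 - 21\right) = \left(3 \cdot \frac{1}{5} + 4 \cdot \frac{1}{9}\right) \left(-10 + 19\right) \left(-15 - 21\right) = \left(\frac{3}{5} + \frac{4}{9}\right) 9 \left(-36\right) = \frac{47}{45} \cdot 9 \left(-36\right) = \frac{47}{5} \left(-36\right) = - \frac{1692}{5}$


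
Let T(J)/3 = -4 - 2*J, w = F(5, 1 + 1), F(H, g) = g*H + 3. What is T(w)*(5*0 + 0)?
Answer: 0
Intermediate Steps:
F(H, g) = 3 + H*g (F(H, g) = H*g + 3 = 3 + H*g)
w = 13 (w = 3 + 5*(1 + 1) = 3 + 5*2 = 3 + 10 = 13)
T(J) = -12 - 6*J (T(J) = 3*(-4 - 2*J) = -12 - 6*J)
T(w)*(5*0 + 0) = (-12 - 6*13)*(5*0 + 0) = (-12 - 78)*(0 + 0) = -90*0 = 0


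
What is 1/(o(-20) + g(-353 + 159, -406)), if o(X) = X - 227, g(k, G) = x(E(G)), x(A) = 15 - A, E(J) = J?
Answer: 1/174 ≈ 0.0057471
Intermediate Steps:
g(k, G) = 15 - G
o(X) = -227 + X
1/(o(-20) + g(-353 + 159, -406)) = 1/((-227 - 20) + (15 - 1*(-406))) = 1/(-247 + (15 + 406)) = 1/(-247 + 421) = 1/174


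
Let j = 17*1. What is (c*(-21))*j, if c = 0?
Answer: 0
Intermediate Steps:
j = 17
(c*(-21))*j = (0*(-21))*17 = 0*17 = 0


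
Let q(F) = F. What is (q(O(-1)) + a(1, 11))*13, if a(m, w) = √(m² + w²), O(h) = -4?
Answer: -52 + 13*√122 ≈ 91.590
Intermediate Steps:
(q(O(-1)) + a(1, 11))*13 = (-4 + √(1² + 11²))*13 = (-4 + √(1 + 121))*13 = (-4 + √122)*13 = -52 + 13*√122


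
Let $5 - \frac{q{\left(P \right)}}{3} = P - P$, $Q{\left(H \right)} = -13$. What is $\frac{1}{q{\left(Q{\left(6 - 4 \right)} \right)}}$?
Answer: $\frac{1}{15} \approx 0.066667$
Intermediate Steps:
$q{\left(P \right)} = 15$ ($q{\left(P \right)} = 15 - 3 \left(P - P\right) = 15 - 0 = 15 + 0 = 15$)
$\frac{1}{q{\left(Q{\left(6 - 4 \right)} \right)}} = \frac{1}{15}$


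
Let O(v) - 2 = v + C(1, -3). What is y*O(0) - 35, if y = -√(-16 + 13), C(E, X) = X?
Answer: -35 + I*√3 ≈ -35.0 + 1.732*I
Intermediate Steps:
O(v) = -1 + v (O(v) = 2 + (v - 3) = 2 + (-3 + v) = -1 + v)
y = -I*√3 (y = -√(-3) = -I*√3 ≈ -1.732*I)
y*O(0) - 35 = (-I*√3)*(-1 + 0) - 35 = -I*√3*(-1) - 35 = I*√3 - 35 = -35 + I*√3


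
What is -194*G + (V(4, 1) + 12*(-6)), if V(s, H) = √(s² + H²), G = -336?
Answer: 65112 + √17 ≈ 65116.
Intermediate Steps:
V(s, H) = √(H² + s²)
-194*G + (V(4, 1) + 12*(-6)) = -194*(-336) + (√(1² + 4²) + 12*(-6)) = 65184 + (√(1 + 16) - 72) = 65184 + (√17 - 72) = 65184 + (-72 + √17) = 65112 + √17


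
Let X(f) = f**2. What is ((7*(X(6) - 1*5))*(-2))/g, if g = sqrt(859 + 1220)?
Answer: -62*sqrt(231)/99 ≈ -9.5184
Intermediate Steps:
g = 3*sqrt(231) (g = sqrt(2079) = 3*sqrt(231) ≈ 45.596)
((7*(X(6) - 1*5))*(-2))/g = ((7*(6**2 - 1*5))*(-2))/((3*sqrt(231))) = ((7*(36 - 5))*(-2))*(sqrt(231)/693) = ((7*31)*(-2))*(sqrt(231)/693) = (217*(-2))*(sqrt(231)/693) = -62*sqrt(231)/99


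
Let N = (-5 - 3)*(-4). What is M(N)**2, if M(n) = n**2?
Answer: 1048576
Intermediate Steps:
N = 32 (N = -8*(-4) = 32)
M(N)**2 = (32**2)**2 = 1024**2 = 1048576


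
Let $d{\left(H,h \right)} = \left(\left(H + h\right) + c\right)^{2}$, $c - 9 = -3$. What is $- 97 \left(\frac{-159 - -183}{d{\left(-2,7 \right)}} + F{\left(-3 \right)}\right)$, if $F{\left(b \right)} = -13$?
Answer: $\frac{150253}{121} \approx 1241.8$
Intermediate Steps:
$c = 6$ ($c = 9 - 3 = 6$)
$d{\left(H,h \right)} = \left(6 + H + h\right)^{2}$ ($d{\left(H,h \right)} = \left(\left(H + h\right) + 6\right)^{2} = \left(6 + H + h\right)^{2}$)
$- 97 \left(\frac{-159 - -183}{d{\left(-2,7 \right)}} + F{\left(-3 \right)}\right) = - 97 \left(\frac{-159 - -183}{\left(6 - 2 + 7\right)^{2}} - 13\right) = - 97 \left(\frac{-159 + 183}{11^{2}} - 13\right) = - 97 \left(\frac{24}{121} - 13\right) = \left(-97\right) \left(- \frac{1549}{121}\right) = \frac{150253}{121}$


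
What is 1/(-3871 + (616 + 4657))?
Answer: 1/1402 ≈ 0.00071327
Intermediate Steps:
1/(-3871 + (616 + 4657)) = 1/(-3871 + 5273) = 1/1402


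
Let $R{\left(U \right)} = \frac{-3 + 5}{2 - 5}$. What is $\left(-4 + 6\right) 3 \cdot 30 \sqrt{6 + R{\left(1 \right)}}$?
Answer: $240 \sqrt{3} \approx 415.69$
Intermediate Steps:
$R{\left(U \right)} = - \frac{2}{3}$ ($R{\left(U \right)} = \frac{2}{-3} = 2 \left(- \frac{1}{3}\right) = - \frac{2}{3}$)
$\left(-4 + 6\right) 3 \cdot 30 \sqrt{6 + R{\left(1 \right)}} = \left(-4 + 6\right) 3 \cdot 30 \sqrt{6 - \frac{2}{3}} = 2 \cdot 3 \cdot 30 \sqrt{\frac{16}{3}} = 6 \cdot 30 \frac{4 \sqrt{3}}{3} = 180 \frac{4 \sqrt{3}}{3} = 240 \sqrt{3}$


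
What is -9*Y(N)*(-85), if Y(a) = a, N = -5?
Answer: -3825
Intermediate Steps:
-9*Y(N)*(-85) = -9*(-5)*(-85) = 45*(-85) = -3825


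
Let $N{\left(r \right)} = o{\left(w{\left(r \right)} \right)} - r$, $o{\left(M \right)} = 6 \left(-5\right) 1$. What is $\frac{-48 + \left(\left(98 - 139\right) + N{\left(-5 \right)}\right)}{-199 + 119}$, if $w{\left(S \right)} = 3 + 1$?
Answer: $\frac{57}{40} \approx 1.425$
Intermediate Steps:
$w{\left(S \right)} = 4$
$o{\left(M \right)} = -30$ ($o{\left(M \right)} = \left(-30\right) 1 = -30$)
$N{\left(r \right)} = -30 - r$
$\frac{-48 + \left(\left(98 - 139\right) + N{\left(-5 \right)}\right)}{-199 + 119} = \frac{-48 + \left(\left(98 - 139\right) - 25\right)}{-199 + 119} = \frac{-48 + \left(-41 + \left(-30 + 5\right)\right)}{-80} = \left(-48 - 66\right) \left(- \frac{1}{80}\right) = \left(-114\right) \left(- \frac{1}{80}\right) = \frac{57}{40}$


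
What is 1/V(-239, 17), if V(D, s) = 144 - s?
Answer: 1/127 ≈ 0.0078740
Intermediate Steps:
1/V(-239, 17) = 1/(144 - 1*17) = 1/(144 - 17) = 1/127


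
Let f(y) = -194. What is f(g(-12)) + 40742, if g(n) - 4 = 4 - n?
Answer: 40548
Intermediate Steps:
g(n) = 8 - n (g(n) = 4 + (4 - n) = 8 - n)
f(g(-12)) + 40742 = -194 + 40742 = 40548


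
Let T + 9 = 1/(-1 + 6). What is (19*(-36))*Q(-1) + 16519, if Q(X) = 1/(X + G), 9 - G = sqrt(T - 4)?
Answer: 65791/4 - 57*I*sqrt(5)/4 ≈ 16448.0 - 31.864*I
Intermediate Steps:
T = -44/5 (T = -9 + 1/(-1 + 6) = -9 + 1/5 = -44/5 ≈ -8.8000)
G = 9 - 8*I*sqrt(5)/5 (G = 9 - sqrt(-44/5 - 4) = 9 - sqrt(-64/5) = 9 - 8*I*sqrt(5)/5 ≈ 9.0 - 3.5777*I)
Q(X) = 1/(9 + X - 8*I*sqrt(5)/5) (Q(X) = 1/(X + (9 - 8*I*sqrt(5)/5)) = 1/(9 + X - 8*I*sqrt(5)/5))
(19*(-36))*Q(-1) + 16519 = (19*(-36))*(5/(45 + 5*(-1) - 8*I*sqrt(5))) + 16519 = -3420/(45 - 5 - 8*I*sqrt(5)) + 16519 = -3420/(40 - 8*I*sqrt(5)) + 16519 = 16519 - 3420/(40 - 8*I*sqrt(5))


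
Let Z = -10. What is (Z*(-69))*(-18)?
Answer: -12420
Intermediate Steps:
(Z*(-69))*(-18) = -10*(-69)*(-18) = 690*(-18) = -12420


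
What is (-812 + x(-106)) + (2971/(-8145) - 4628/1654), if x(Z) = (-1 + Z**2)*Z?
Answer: -8027359400177/6735915 ≈ -1.1917e+6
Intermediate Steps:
x(Z) = Z*(-1 + Z**2)
(-812 + x(-106)) + (2971/(-8145) - 4628/1654) = (-812 + ((-106)**3 - 1*(-106))) + (2971/(-8145) - 4628/1654) = (-812 + (-1191016 + 106)) + (2971*(-1/8145) - 4628*1/1654) = (-812 - 1190910) + (-2971/8145 - 2314/827) = -1191722 - 21304547/6735915 = -8027359400177/6735915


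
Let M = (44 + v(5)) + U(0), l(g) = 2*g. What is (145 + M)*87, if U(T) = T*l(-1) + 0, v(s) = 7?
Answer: 17052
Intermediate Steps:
U(T) = -2*T (U(T) = T*(2*(-1)) + 0 = T*(-2) + 0 = -2*T + 0 = -2*T)
M = 51 (M = (44 + 7) - 2*0 = 51 + 0 = 51)
(145 + M)*87 = (145 + 51)*87 = 196*87 = 17052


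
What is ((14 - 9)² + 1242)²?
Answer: 1605289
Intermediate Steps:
((14 - 9)² + 1242)² = (5² + 1242)² = (25 + 1242)² = 1267² = 1605289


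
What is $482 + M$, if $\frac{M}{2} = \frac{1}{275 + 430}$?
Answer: $\frac{339812}{705} \approx 482.0$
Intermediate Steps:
$M = \frac{2}{705}$ ($M = \frac{2}{275 + 430} = \frac{2}{705} \approx 0.0028369$)
$482 + M = 482 + \frac{2}{705} = \frac{339812}{705}$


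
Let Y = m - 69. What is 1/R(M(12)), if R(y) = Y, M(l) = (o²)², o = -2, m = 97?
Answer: 1/28 ≈ 0.035714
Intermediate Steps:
Y = 28 (Y = 97 - 69 = 28)
M(l) = 16 (M(l) = ((-2)²)² = 4² = 16)
R(y) = 28
1/R(M(12)) = 1/28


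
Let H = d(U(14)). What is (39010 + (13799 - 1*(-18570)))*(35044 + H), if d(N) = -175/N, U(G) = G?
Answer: 5001026877/2 ≈ 2.5005e+9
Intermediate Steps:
H = -25/2 (H = -175/14 = -175*1/14 = -25/2 ≈ -12.500)
(39010 + (13799 - 1*(-18570)))*(35044 + H) = (39010 + (13799 - 1*(-18570)))*(35044 - 25/2) = (39010 + (13799 + 18570))*(70063/2) = (39010 + 32369)*(70063/2) = 71379*(70063/2) = 5001026877/2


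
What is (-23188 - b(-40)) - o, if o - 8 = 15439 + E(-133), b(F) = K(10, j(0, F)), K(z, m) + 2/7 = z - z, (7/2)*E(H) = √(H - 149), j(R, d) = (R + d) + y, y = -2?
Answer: -270443/7 - 2*I*√282/7 ≈ -38635.0 - 4.798*I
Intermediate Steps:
j(R, d) = -2 + R + d (j(R, d) = (R + d) - 2 = -2 + R + d)
E(H) = 2*√(-149 + H)/7 (E(H) = 2*√(H - 149)/7 = 2*√(-149 + H)/7)
K(z, m) = -2/7 (K(z, m) = -2/7 + (z - z) = -2/7 + 0 = -2/7)
b(F) = -2/7
o = 15447 + 2*I*√282/7 (o = 8 + (15439 + 2*√(-149 - 133)/7) = 8 + (15439 + 2*√(-282)/7) = 8 + (15439 + 2*(I*√282)/7) = 8 + (15439 + 2*I*√282/7) = 15447 + 2*I*√282/7 ≈ 15447.0 + 4.798*I)
(-23188 - b(-40)) - o = (-23188 - 1*(-2/7)) - (15447 + 2*I*√282/7) = (-23188 + 2/7) + (-15447 - 2*I*√282/7) = -162314/7 + (-15447 - 2*I*√282/7) = -270443/7 - 2*I*√282/7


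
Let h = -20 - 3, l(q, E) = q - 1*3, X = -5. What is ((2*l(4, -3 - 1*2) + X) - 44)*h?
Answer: 1081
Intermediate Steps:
l(q, E) = -3 + q (l(q, E) = q - 3 = -3 + q)
h = -23
((2*l(4, -3 - 1*2) + X) - 44)*h = ((2*(-3 + 4) - 5) - 44)*(-23) = ((2*1 - 5) - 44)*(-23) = ((2 - 5) - 44)*(-23) = (-3 - 44)*(-23) = -47*(-23) = 1081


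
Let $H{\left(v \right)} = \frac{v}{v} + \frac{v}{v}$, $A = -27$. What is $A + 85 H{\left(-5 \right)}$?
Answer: $143$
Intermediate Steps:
$H{\left(v \right)} = 2$ ($H{\left(v \right)} = 1 + 1 = 2$)
$A + 85 H{\left(-5 \right)} = -27 + 85 \cdot 2 = -27 + 170 = 143$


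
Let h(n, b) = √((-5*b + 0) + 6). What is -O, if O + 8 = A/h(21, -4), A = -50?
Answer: 8 + 25*√26/13 ≈ 17.806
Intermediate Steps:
h(n, b) = √(6 - 5*b) (h(n, b) = √(-5*b + 6) = √(6 - 5*b))
O = -8 - 25*√26/13 (O = -8 - 50/√(6 - 5*(-4)) = -8 - 50/√(6 + 20) = -8 - 50/√26 = -8 + (√26/26)*(-50) = -8 - 25*√26/13 ≈ -17.806)
-O = -(-8 - 25*√26/13) = 8 + 25*√26/13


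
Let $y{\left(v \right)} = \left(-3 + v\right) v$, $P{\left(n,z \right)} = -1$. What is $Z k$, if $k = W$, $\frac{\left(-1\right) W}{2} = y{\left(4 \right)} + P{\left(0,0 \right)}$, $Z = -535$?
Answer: $3210$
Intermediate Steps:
$y{\left(v \right)} = v \left(-3 + v\right)$
$W = -6$ ($W = - 2 \left(4 \left(-3 + 4\right) - 1\right) = - 2 \left(4 \cdot 1 - 1\right) = - 2 \left(4 - 1\right) = \left(-2\right) 3 = -6$)
$k = -6$
$Z k = \left(-535\right) \left(-6\right) = 3210$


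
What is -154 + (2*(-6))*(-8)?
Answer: -58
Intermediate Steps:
-154 + (2*(-6))*(-8) = -154 - 12*(-8) = -154 + 96 = -58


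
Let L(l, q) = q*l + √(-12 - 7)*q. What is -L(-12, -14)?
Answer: -168 + 14*I*√19 ≈ -168.0 + 61.025*I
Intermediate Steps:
L(l, q) = l*q + I*q*√19 (L(l, q) = l*q + √(-19)*q = l*q + (I*√19)*q = l*q + I*q*√19)
-L(-12, -14) = -(-14)*(-12 + I*√19) = -(168 - 14*I*√19) = -168 + 14*I*√19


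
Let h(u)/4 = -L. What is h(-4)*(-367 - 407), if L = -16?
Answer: -49536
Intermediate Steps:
h(u) = 64 (h(u) = 4*(-1*(-16)) = 4*16 = 64)
h(-4)*(-367 - 407) = 64*(-367 - 407) = 64*(-774) = -49536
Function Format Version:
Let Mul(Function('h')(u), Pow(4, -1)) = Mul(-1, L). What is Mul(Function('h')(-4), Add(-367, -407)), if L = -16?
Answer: -49536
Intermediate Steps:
Function('h')(u) = 64 (Function('h')(u) = Mul(4, Mul(-1, -16)) = Mul(4, 16) = 64)
Mul(Function('h')(-4), Add(-367, -407)) = Mul(64, Add(-367, -407)) = Mul(64, -774) = -49536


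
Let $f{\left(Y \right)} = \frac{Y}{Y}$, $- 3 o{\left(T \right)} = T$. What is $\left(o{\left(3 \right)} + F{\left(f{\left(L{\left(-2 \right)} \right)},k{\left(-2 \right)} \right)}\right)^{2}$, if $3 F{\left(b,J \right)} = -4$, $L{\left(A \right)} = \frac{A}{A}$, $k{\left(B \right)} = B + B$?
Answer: $\frac{49}{9} \approx 5.4444$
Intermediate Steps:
$k{\left(B \right)} = 2 B$
$o{\left(T \right)} = - \frac{T}{3}$
$L{\left(A \right)} = 1$
$f{\left(Y \right)} = 1$
$F{\left(b,J \right)} = - \frac{4}{3}$ ($F{\left(b,J \right)} = \frac{1}{3} \left(-4\right) = - \frac{4}{3}$)
$\left(o{\left(3 \right)} + F{\left(f{\left(L{\left(-2 \right)} \right)},k{\left(-2 \right)} \right)}\right)^{2} = \left(\left(- \frac{1}{3}\right) 3 - \frac{4}{3}\right)^{2} = \left(-1 - \frac{4}{3}\right)^{2} = \left(- \frac{7}{3}\right)^{2} = \frac{49}{9}$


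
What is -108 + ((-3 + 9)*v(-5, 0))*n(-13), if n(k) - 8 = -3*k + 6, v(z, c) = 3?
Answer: 846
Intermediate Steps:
n(k) = 14 - 3*k (n(k) = 8 + (-3*k + 6) = 8 + (6 - 3*k) = 14 - 3*k)
-108 + ((-3 + 9)*v(-5, 0))*n(-13) = -108 + ((-3 + 9)*3)*(14 - 3*(-13)) = -108 + (6*3)*(14 + 39) = -108 + 18*53 = -108 + 954 = 846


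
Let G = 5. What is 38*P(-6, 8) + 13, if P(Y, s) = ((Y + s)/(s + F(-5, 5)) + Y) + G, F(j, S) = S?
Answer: -249/13 ≈ -19.154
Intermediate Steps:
P(Y, s) = 5 + Y + (Y + s)/(5 + s) (P(Y, s) = ((Y + s)/(s + 5) + Y) + 5 = ((Y + s)/(5 + s) + Y) + 5 = (Y + (Y + s)/(5 + s)) + 5 = 5 + Y + (Y + s)/(5 + s))
38*P(-6, 8) + 13 = 38*((25 + 6*(-6) + 6*8 - 6*8)/(5 + 8)) + 13 = 38*((25 - 36 + 48 - 48)/13) + 13 = 38*((1/13)*(-11)) + 13 = 38*(-11/13) + 13 = -418/13 + 13 = -249/13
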